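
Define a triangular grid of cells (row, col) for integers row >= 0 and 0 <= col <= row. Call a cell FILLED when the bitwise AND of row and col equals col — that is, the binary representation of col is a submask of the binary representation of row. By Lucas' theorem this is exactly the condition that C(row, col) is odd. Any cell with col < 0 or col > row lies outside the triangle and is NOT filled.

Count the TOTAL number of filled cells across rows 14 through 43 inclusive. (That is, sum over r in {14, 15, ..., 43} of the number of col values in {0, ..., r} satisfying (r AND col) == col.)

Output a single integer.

Answer: 276

Derivation:
r14=1110 pc3: +8 =8
r15=1111 pc4: +16 =24
r16=10000 pc1: +2 =26
r17=10001 pc2: +4 =30
r18=10010 pc2: +4 =34
r19=10011 pc3: +8 =42
r20=10100 pc2: +4 =46
r21=10101 pc3: +8 =54
r22=10110 pc3: +8 =62
r23=10111 pc4: +16 =78
r24=11000 pc2: +4 =82
r25=11001 pc3: +8 =90
r26=11010 pc3: +8 =98
r27=11011 pc4: +16 =114
r28=11100 pc3: +8 =122
r29=11101 pc4: +16 =138
r30=11110 pc4: +16 =154
r31=11111 pc5: +32 =186
r32=100000 pc1: +2 =188
r33=100001 pc2: +4 =192
r34=100010 pc2: +4 =196
r35=100011 pc3: +8 =204
r36=100100 pc2: +4 =208
r37=100101 pc3: +8 =216
r38=100110 pc3: +8 =224
r39=100111 pc4: +16 =240
r40=101000 pc2: +4 =244
r41=101001 pc3: +8 =252
r42=101010 pc3: +8 =260
r43=101011 pc4: +16 =276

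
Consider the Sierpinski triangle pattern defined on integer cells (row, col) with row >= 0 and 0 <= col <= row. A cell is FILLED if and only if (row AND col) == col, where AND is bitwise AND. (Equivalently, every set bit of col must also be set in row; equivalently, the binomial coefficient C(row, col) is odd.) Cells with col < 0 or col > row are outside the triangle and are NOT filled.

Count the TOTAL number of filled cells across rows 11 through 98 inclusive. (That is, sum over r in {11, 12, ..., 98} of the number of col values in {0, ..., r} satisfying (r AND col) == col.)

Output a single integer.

Answer: 1198

Derivation:
r11=1011 pc3: +8 =8
r12=1100 pc2: +4 =12
r13=1101 pc3: +8 =20
r14=1110 pc3: +8 =28
r15=1111 pc4: +16 =44
r16=10000 pc1: +2 =46
r17=10001 pc2: +4 =50
r18=10010 pc2: +4 =54
r19=10011 pc3: +8 =62
r20=10100 pc2: +4 =66
r21=10101 pc3: +8 =74
r22=10110 pc3: +8 =82
r23=10111 pc4: +16 =98
r24=11000 pc2: +4 =102
r25=11001 pc3: +8 =110
r26=11010 pc3: +8 =118
r27=11011 pc4: +16 =134
r28=11100 pc3: +8 =142
r29=11101 pc4: +16 =158
r30=11110 pc4: +16 =174
r31=11111 pc5: +32 =206
r32=100000 pc1: +2 =208
r33=100001 pc2: +4 =212
r34=100010 pc2: +4 =216
r35=100011 pc3: +8 =224
r36=100100 pc2: +4 =228
r37=100101 pc3: +8 =236
r38=100110 pc3: +8 =244
r39=100111 pc4: +16 =260
r40=101000 pc2: +4 =264
r41=101001 pc3: +8 =272
r42=101010 pc3: +8 =280
r43=101011 pc4: +16 =296
r44=101100 pc3: +8 =304
r45=101101 pc4: +16 =320
r46=101110 pc4: +16 =336
r47=101111 pc5: +32 =368
r48=110000 pc2: +4 =372
r49=110001 pc3: +8 =380
r50=110010 pc3: +8 =388
r51=110011 pc4: +16 =404
r52=110100 pc3: +8 =412
r53=110101 pc4: +16 =428
r54=110110 pc4: +16 =444
r55=110111 pc5: +32 =476
r56=111000 pc3: +8 =484
r57=111001 pc4: +16 =500
r58=111010 pc4: +16 =516
r59=111011 pc5: +32 =548
r60=111100 pc4: +16 =564
r61=111101 pc5: +32 =596
r62=111110 pc5: +32 =628
r63=111111 pc6: +64 =692
r64=1000000 pc1: +2 =694
r65=1000001 pc2: +4 =698
r66=1000010 pc2: +4 =702
r67=1000011 pc3: +8 =710
r68=1000100 pc2: +4 =714
r69=1000101 pc3: +8 =722
r70=1000110 pc3: +8 =730
r71=1000111 pc4: +16 =746
r72=1001000 pc2: +4 =750
r73=1001001 pc3: +8 =758
r74=1001010 pc3: +8 =766
r75=1001011 pc4: +16 =782
r76=1001100 pc3: +8 =790
r77=1001101 pc4: +16 =806
r78=1001110 pc4: +16 =822
r79=1001111 pc5: +32 =854
r80=1010000 pc2: +4 =858
r81=1010001 pc3: +8 =866
r82=1010010 pc3: +8 =874
r83=1010011 pc4: +16 =890
r84=1010100 pc3: +8 =898
r85=1010101 pc4: +16 =914
r86=1010110 pc4: +16 =930
r87=1010111 pc5: +32 =962
r88=1011000 pc3: +8 =970
r89=1011001 pc4: +16 =986
r90=1011010 pc4: +16 =1002
r91=1011011 pc5: +32 =1034
r92=1011100 pc4: +16 =1050
r93=1011101 pc5: +32 =1082
r94=1011110 pc5: +32 =1114
r95=1011111 pc6: +64 =1178
r96=1100000 pc2: +4 =1182
r97=1100001 pc3: +8 =1190
r98=1100010 pc3: +8 =1198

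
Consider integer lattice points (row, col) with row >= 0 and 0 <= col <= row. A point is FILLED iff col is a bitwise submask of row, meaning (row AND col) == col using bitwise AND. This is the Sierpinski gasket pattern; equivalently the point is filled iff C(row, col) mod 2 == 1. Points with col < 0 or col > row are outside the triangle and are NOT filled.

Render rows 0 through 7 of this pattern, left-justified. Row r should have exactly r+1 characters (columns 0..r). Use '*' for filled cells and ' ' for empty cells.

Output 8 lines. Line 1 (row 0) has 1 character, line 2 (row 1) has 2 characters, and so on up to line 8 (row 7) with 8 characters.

r0=0: *
r1=1: **
r2=10: * *
r3=11: ****
r4=100: *   *
r5=101: **  **
r6=110: * * * *
r7=111: ********

Answer: *
**
* *
****
*   *
**  **
* * * *
********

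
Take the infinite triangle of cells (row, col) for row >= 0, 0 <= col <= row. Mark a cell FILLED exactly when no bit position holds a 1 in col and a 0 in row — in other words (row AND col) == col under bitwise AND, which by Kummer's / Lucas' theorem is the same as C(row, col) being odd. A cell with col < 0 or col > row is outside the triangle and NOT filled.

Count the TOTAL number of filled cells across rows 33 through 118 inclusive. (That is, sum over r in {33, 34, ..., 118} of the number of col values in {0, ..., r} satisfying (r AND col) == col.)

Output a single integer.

Answer: 1446

Derivation:
r33=100001 pc2: +4 =4
r34=100010 pc2: +4 =8
r35=100011 pc3: +8 =16
r36=100100 pc2: +4 =20
r37=100101 pc3: +8 =28
r38=100110 pc3: +8 =36
r39=100111 pc4: +16 =52
r40=101000 pc2: +4 =56
r41=101001 pc3: +8 =64
r42=101010 pc3: +8 =72
r43=101011 pc4: +16 =88
r44=101100 pc3: +8 =96
r45=101101 pc4: +16 =112
r46=101110 pc4: +16 =128
r47=101111 pc5: +32 =160
r48=110000 pc2: +4 =164
r49=110001 pc3: +8 =172
r50=110010 pc3: +8 =180
r51=110011 pc4: +16 =196
r52=110100 pc3: +8 =204
r53=110101 pc4: +16 =220
r54=110110 pc4: +16 =236
r55=110111 pc5: +32 =268
r56=111000 pc3: +8 =276
r57=111001 pc4: +16 =292
r58=111010 pc4: +16 =308
r59=111011 pc5: +32 =340
r60=111100 pc4: +16 =356
r61=111101 pc5: +32 =388
r62=111110 pc5: +32 =420
r63=111111 pc6: +64 =484
r64=1000000 pc1: +2 =486
r65=1000001 pc2: +4 =490
r66=1000010 pc2: +4 =494
r67=1000011 pc3: +8 =502
r68=1000100 pc2: +4 =506
r69=1000101 pc3: +8 =514
r70=1000110 pc3: +8 =522
r71=1000111 pc4: +16 =538
r72=1001000 pc2: +4 =542
r73=1001001 pc3: +8 =550
r74=1001010 pc3: +8 =558
r75=1001011 pc4: +16 =574
r76=1001100 pc3: +8 =582
r77=1001101 pc4: +16 =598
r78=1001110 pc4: +16 =614
r79=1001111 pc5: +32 =646
r80=1010000 pc2: +4 =650
r81=1010001 pc3: +8 =658
r82=1010010 pc3: +8 =666
r83=1010011 pc4: +16 =682
r84=1010100 pc3: +8 =690
r85=1010101 pc4: +16 =706
r86=1010110 pc4: +16 =722
r87=1010111 pc5: +32 =754
r88=1011000 pc3: +8 =762
r89=1011001 pc4: +16 =778
r90=1011010 pc4: +16 =794
r91=1011011 pc5: +32 =826
r92=1011100 pc4: +16 =842
r93=1011101 pc5: +32 =874
r94=1011110 pc5: +32 =906
r95=1011111 pc6: +64 =970
r96=1100000 pc2: +4 =974
r97=1100001 pc3: +8 =982
r98=1100010 pc3: +8 =990
r99=1100011 pc4: +16 =1006
r100=1100100 pc3: +8 =1014
r101=1100101 pc4: +16 =1030
r102=1100110 pc4: +16 =1046
r103=1100111 pc5: +32 =1078
r104=1101000 pc3: +8 =1086
r105=1101001 pc4: +16 =1102
r106=1101010 pc4: +16 =1118
r107=1101011 pc5: +32 =1150
r108=1101100 pc4: +16 =1166
r109=1101101 pc5: +32 =1198
r110=1101110 pc5: +32 =1230
r111=1101111 pc6: +64 =1294
r112=1110000 pc3: +8 =1302
r113=1110001 pc4: +16 =1318
r114=1110010 pc4: +16 =1334
r115=1110011 pc5: +32 =1366
r116=1110100 pc4: +16 =1382
r117=1110101 pc5: +32 =1414
r118=1110110 pc5: +32 =1446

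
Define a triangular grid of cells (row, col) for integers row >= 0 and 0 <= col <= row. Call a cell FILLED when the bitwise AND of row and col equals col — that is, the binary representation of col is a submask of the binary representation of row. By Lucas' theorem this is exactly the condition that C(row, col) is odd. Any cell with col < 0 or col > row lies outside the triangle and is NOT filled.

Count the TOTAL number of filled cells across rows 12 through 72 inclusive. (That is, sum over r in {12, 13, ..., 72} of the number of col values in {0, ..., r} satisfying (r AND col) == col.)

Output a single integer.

r12=1100 pc2: +4 =4
r13=1101 pc3: +8 =12
r14=1110 pc3: +8 =20
r15=1111 pc4: +16 =36
r16=10000 pc1: +2 =38
r17=10001 pc2: +4 =42
r18=10010 pc2: +4 =46
r19=10011 pc3: +8 =54
r20=10100 pc2: +4 =58
r21=10101 pc3: +8 =66
r22=10110 pc3: +8 =74
r23=10111 pc4: +16 =90
r24=11000 pc2: +4 =94
r25=11001 pc3: +8 =102
r26=11010 pc3: +8 =110
r27=11011 pc4: +16 =126
r28=11100 pc3: +8 =134
r29=11101 pc4: +16 =150
r30=11110 pc4: +16 =166
r31=11111 pc5: +32 =198
r32=100000 pc1: +2 =200
r33=100001 pc2: +4 =204
r34=100010 pc2: +4 =208
r35=100011 pc3: +8 =216
r36=100100 pc2: +4 =220
r37=100101 pc3: +8 =228
r38=100110 pc3: +8 =236
r39=100111 pc4: +16 =252
r40=101000 pc2: +4 =256
r41=101001 pc3: +8 =264
r42=101010 pc3: +8 =272
r43=101011 pc4: +16 =288
r44=101100 pc3: +8 =296
r45=101101 pc4: +16 =312
r46=101110 pc4: +16 =328
r47=101111 pc5: +32 =360
r48=110000 pc2: +4 =364
r49=110001 pc3: +8 =372
r50=110010 pc3: +8 =380
r51=110011 pc4: +16 =396
r52=110100 pc3: +8 =404
r53=110101 pc4: +16 =420
r54=110110 pc4: +16 =436
r55=110111 pc5: +32 =468
r56=111000 pc3: +8 =476
r57=111001 pc4: +16 =492
r58=111010 pc4: +16 =508
r59=111011 pc5: +32 =540
r60=111100 pc4: +16 =556
r61=111101 pc5: +32 =588
r62=111110 pc5: +32 =620
r63=111111 pc6: +64 =684
r64=1000000 pc1: +2 =686
r65=1000001 pc2: +4 =690
r66=1000010 pc2: +4 =694
r67=1000011 pc3: +8 =702
r68=1000100 pc2: +4 =706
r69=1000101 pc3: +8 =714
r70=1000110 pc3: +8 =722
r71=1000111 pc4: +16 =738
r72=1001000 pc2: +4 =742

Answer: 742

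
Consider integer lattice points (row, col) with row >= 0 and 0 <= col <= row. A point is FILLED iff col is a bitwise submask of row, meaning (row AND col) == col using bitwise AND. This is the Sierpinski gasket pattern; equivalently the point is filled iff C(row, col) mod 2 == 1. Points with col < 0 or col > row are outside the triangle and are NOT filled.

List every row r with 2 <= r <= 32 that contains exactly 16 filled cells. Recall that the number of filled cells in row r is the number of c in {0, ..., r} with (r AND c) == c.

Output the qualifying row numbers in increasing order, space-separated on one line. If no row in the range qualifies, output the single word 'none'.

Row r has 2^popcount(r) filled cells, so we need popcount(r) = log2(16) = 4.
Scan r = 2..32 and keep those with exactly 4 one-bits:
r=2=10 popcount=1 -> skip
r=3=11 popcount=2 -> skip
r=4=100 popcount=1 -> skip
r=5=101 popcount=2 -> skip
r=6=110 popcount=2 -> skip
r=7=111 popcount=3 -> skip
r=8=1000 popcount=1 -> skip
r=9=1001 popcount=2 -> skip
r=10=1010 popcount=2 -> skip
r=11=1011 popcount=3 -> skip
r=12=1100 popcount=2 -> skip
r=13=1101 popcount=3 -> skip
r=14=1110 popcount=3 -> skip
r=15=1111 popcount=4 -> KEEP
r=16=10000 popcount=1 -> skip
r=17=10001 popcount=2 -> skip
r=18=10010 popcount=2 -> skip
r=19=10011 popcount=3 -> skip
r=20=10100 popcount=2 -> skip
r=21=10101 popcount=3 -> skip
r=22=10110 popcount=3 -> skip
r=23=10111 popcount=4 -> KEEP
r=24=11000 popcount=2 -> skip
r=25=11001 popcount=3 -> skip
r=26=11010 popcount=3 -> skip
r=27=11011 popcount=4 -> KEEP
r=28=11100 popcount=3 -> skip
r=29=11101 popcount=4 -> KEEP
r=30=11110 popcount=4 -> KEEP
r=31=11111 popcount=5 -> skip
r=32=100000 popcount=1 -> skip
Kept rows: 15 23 27 29 30

Answer: 15 23 27 29 30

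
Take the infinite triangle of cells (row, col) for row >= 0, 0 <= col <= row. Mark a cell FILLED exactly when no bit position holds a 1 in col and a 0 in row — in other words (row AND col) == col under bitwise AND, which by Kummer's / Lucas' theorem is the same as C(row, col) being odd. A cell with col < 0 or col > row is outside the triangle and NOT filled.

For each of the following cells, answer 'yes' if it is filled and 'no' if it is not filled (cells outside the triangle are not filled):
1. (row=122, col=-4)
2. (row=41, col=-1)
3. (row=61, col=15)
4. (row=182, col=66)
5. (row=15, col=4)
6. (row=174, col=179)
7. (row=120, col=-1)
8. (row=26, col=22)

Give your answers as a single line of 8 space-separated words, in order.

(122,-4): col outside [0, 122] -> not filled
(41,-1): col outside [0, 41] -> not filled
(61,15): row=0b111101, col=0b1111, row AND col = 0b1101 = 13; 13 != 15 -> empty
(182,66): row=0b10110110, col=0b1000010, row AND col = 0b10 = 2; 2 != 66 -> empty
(15,4): row=0b1111, col=0b100, row AND col = 0b100 = 4; 4 == 4 -> filled
(174,179): col outside [0, 174] -> not filled
(120,-1): col outside [0, 120] -> not filled
(26,22): row=0b11010, col=0b10110, row AND col = 0b10010 = 18; 18 != 22 -> empty

Answer: no no no no yes no no no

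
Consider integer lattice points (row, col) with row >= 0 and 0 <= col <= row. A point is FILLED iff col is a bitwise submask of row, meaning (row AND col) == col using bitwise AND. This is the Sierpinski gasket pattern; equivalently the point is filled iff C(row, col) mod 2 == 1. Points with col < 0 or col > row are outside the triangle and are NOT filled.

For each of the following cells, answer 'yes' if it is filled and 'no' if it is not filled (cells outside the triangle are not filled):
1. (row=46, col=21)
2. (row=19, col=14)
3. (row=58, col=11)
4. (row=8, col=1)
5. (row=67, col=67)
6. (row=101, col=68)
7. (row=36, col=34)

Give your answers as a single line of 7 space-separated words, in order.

Answer: no no no no yes yes no

Derivation:
(46,21): row=0b101110, col=0b10101, row AND col = 0b100 = 4; 4 != 21 -> empty
(19,14): row=0b10011, col=0b1110, row AND col = 0b10 = 2; 2 != 14 -> empty
(58,11): row=0b111010, col=0b1011, row AND col = 0b1010 = 10; 10 != 11 -> empty
(8,1): row=0b1000, col=0b1, row AND col = 0b0 = 0; 0 != 1 -> empty
(67,67): row=0b1000011, col=0b1000011, row AND col = 0b1000011 = 67; 67 == 67 -> filled
(101,68): row=0b1100101, col=0b1000100, row AND col = 0b1000100 = 68; 68 == 68 -> filled
(36,34): row=0b100100, col=0b100010, row AND col = 0b100000 = 32; 32 != 34 -> empty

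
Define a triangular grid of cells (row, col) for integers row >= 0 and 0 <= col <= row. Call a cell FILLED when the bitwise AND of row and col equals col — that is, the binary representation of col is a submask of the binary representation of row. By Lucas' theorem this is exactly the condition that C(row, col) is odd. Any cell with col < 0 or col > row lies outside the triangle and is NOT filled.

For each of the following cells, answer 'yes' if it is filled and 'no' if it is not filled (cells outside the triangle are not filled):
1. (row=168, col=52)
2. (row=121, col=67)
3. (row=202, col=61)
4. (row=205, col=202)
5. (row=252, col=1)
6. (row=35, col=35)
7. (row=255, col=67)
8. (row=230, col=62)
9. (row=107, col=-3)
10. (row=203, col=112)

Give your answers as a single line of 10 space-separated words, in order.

Answer: no no no no no yes yes no no no

Derivation:
(168,52): row=0b10101000, col=0b110100, row AND col = 0b100000 = 32; 32 != 52 -> empty
(121,67): row=0b1111001, col=0b1000011, row AND col = 0b1000001 = 65; 65 != 67 -> empty
(202,61): row=0b11001010, col=0b111101, row AND col = 0b1000 = 8; 8 != 61 -> empty
(205,202): row=0b11001101, col=0b11001010, row AND col = 0b11001000 = 200; 200 != 202 -> empty
(252,1): row=0b11111100, col=0b1, row AND col = 0b0 = 0; 0 != 1 -> empty
(35,35): row=0b100011, col=0b100011, row AND col = 0b100011 = 35; 35 == 35 -> filled
(255,67): row=0b11111111, col=0b1000011, row AND col = 0b1000011 = 67; 67 == 67 -> filled
(230,62): row=0b11100110, col=0b111110, row AND col = 0b100110 = 38; 38 != 62 -> empty
(107,-3): col outside [0, 107] -> not filled
(203,112): row=0b11001011, col=0b1110000, row AND col = 0b1000000 = 64; 64 != 112 -> empty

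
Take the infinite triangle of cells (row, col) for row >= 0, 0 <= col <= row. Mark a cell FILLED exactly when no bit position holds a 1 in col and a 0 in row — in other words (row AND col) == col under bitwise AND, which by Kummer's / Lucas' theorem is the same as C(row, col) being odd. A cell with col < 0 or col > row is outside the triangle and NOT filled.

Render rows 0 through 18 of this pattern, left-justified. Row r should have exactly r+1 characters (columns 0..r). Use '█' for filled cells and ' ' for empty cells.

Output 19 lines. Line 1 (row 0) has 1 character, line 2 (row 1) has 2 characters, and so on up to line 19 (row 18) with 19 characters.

Answer: █
██
█ █
████
█   █
██  ██
█ █ █ █
████████
█       █
██      ██
█ █     █ █
████    ████
█   █   █   █
██  ██  ██  ██
█ █ █ █ █ █ █ █
████████████████
█               █
██              ██
█ █             █ █

Derivation:
r0=0: █
r1=1: ██
r2=10: █ █
r3=11: ████
r4=100: █   █
r5=101: ██  ██
r6=110: █ █ █ █
r7=111: ████████
r8=1000: █       █
r9=1001: ██      ██
r10=1010: █ █     █ █
r11=1011: ████    ████
r12=1100: █   █   █   █
r13=1101: ██  ██  ██  ██
r14=1110: █ █ █ █ █ █ █ █
r15=1111: ████████████████
r16=10000: █               █
r17=10001: ██              ██
r18=10010: █ █             █ █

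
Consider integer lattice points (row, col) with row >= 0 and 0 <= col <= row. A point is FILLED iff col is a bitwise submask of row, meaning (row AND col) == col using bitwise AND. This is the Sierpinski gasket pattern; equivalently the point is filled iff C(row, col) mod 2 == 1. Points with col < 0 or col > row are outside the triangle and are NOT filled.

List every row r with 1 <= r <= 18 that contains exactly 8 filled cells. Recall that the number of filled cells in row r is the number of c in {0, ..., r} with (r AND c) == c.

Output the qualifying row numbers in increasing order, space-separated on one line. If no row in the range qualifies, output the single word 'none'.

Answer: 7 11 13 14

Derivation:
Row r has 2^popcount(r) filled cells, so we need popcount(r) = log2(8) = 3.
Scan r = 1..18 and keep those with exactly 3 one-bits:
r=1=1 popcount=1 -> skip
r=2=10 popcount=1 -> skip
r=3=11 popcount=2 -> skip
r=4=100 popcount=1 -> skip
r=5=101 popcount=2 -> skip
r=6=110 popcount=2 -> skip
r=7=111 popcount=3 -> KEEP
r=8=1000 popcount=1 -> skip
r=9=1001 popcount=2 -> skip
r=10=1010 popcount=2 -> skip
r=11=1011 popcount=3 -> KEEP
r=12=1100 popcount=2 -> skip
r=13=1101 popcount=3 -> KEEP
r=14=1110 popcount=3 -> KEEP
r=15=1111 popcount=4 -> skip
r=16=10000 popcount=1 -> skip
r=17=10001 popcount=2 -> skip
r=18=10010 popcount=2 -> skip
Kept rows: 7 11 13 14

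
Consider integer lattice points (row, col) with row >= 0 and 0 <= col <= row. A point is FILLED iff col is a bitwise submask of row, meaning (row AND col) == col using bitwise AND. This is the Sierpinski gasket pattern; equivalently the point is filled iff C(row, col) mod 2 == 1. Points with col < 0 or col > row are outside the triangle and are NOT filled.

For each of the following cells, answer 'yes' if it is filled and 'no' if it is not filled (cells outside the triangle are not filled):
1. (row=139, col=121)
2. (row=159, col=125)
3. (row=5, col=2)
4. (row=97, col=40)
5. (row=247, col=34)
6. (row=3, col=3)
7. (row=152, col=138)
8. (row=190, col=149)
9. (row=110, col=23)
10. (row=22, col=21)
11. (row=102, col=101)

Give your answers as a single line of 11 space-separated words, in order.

Answer: no no no no yes yes no no no no no

Derivation:
(139,121): row=0b10001011, col=0b1111001, row AND col = 0b1001 = 9; 9 != 121 -> empty
(159,125): row=0b10011111, col=0b1111101, row AND col = 0b11101 = 29; 29 != 125 -> empty
(5,2): row=0b101, col=0b10, row AND col = 0b0 = 0; 0 != 2 -> empty
(97,40): row=0b1100001, col=0b101000, row AND col = 0b100000 = 32; 32 != 40 -> empty
(247,34): row=0b11110111, col=0b100010, row AND col = 0b100010 = 34; 34 == 34 -> filled
(3,3): row=0b11, col=0b11, row AND col = 0b11 = 3; 3 == 3 -> filled
(152,138): row=0b10011000, col=0b10001010, row AND col = 0b10001000 = 136; 136 != 138 -> empty
(190,149): row=0b10111110, col=0b10010101, row AND col = 0b10010100 = 148; 148 != 149 -> empty
(110,23): row=0b1101110, col=0b10111, row AND col = 0b110 = 6; 6 != 23 -> empty
(22,21): row=0b10110, col=0b10101, row AND col = 0b10100 = 20; 20 != 21 -> empty
(102,101): row=0b1100110, col=0b1100101, row AND col = 0b1100100 = 100; 100 != 101 -> empty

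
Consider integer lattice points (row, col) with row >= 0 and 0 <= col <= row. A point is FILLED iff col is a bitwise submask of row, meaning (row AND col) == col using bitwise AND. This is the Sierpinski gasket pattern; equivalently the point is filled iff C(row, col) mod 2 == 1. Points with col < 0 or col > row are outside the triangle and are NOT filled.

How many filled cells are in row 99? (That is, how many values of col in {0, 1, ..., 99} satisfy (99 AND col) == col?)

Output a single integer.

99 in binary = 1100011
popcount(99) = number of 1-bits in 1100011 = 4
A col c satisfies (99 AND c) == c iff every set bit of c is also set in 99; each of the 4 set bits of 99 can independently be on or off in c.
count = 2^4 = 16

Answer: 16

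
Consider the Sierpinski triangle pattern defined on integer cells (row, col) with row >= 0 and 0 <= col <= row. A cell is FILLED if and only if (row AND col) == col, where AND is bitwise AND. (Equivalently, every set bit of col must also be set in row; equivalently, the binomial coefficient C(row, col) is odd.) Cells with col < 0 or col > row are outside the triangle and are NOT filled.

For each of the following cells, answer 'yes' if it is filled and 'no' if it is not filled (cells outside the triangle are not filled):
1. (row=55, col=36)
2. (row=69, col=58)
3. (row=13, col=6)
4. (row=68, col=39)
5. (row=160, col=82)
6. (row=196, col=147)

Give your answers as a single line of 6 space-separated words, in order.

(55,36): row=0b110111, col=0b100100, row AND col = 0b100100 = 36; 36 == 36 -> filled
(69,58): row=0b1000101, col=0b111010, row AND col = 0b0 = 0; 0 != 58 -> empty
(13,6): row=0b1101, col=0b110, row AND col = 0b100 = 4; 4 != 6 -> empty
(68,39): row=0b1000100, col=0b100111, row AND col = 0b100 = 4; 4 != 39 -> empty
(160,82): row=0b10100000, col=0b1010010, row AND col = 0b0 = 0; 0 != 82 -> empty
(196,147): row=0b11000100, col=0b10010011, row AND col = 0b10000000 = 128; 128 != 147 -> empty

Answer: yes no no no no no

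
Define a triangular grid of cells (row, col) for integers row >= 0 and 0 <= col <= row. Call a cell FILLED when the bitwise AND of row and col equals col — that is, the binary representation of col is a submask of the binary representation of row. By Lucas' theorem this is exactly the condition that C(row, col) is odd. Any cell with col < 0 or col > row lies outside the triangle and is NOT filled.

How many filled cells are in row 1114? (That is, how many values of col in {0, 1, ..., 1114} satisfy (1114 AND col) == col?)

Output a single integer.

Answer: 32

Derivation:
1114 in binary = 10001011010
popcount(1114) = number of 1-bits in 10001011010 = 5
A col c satisfies (1114 AND c) == c iff every set bit of c is also set in 1114; each of the 5 set bits of 1114 can independently be on or off in c.
count = 2^5 = 32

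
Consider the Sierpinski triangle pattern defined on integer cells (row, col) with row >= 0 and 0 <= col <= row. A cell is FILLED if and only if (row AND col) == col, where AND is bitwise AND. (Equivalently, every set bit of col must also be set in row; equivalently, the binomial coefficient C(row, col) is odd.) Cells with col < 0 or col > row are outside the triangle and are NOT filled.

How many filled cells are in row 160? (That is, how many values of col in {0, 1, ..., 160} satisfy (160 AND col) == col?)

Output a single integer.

160 in binary = 10100000
popcount(160) = number of 1-bits in 10100000 = 2
A col c satisfies (160 AND c) == c iff every set bit of c is also set in 160; each of the 2 set bits of 160 can independently be on or off in c.
count = 2^2 = 4

Answer: 4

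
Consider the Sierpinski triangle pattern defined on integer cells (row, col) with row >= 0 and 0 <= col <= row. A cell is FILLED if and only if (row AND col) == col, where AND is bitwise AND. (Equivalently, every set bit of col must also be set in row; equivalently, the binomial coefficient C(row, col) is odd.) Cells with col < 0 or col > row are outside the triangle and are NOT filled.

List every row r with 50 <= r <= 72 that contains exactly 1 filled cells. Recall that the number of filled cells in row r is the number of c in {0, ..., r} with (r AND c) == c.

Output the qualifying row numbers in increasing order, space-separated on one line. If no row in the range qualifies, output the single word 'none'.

Row r has 2^popcount(r) filled cells, so we need popcount(r) = log2(1) = 0.
Scan r = 50..72 and keep those with exactly 0 one-bits:
r=50=110010 popcount=3 -> skip
r=51=110011 popcount=4 -> skip
r=52=110100 popcount=3 -> skip
r=53=110101 popcount=4 -> skip
r=54=110110 popcount=4 -> skip
r=55=110111 popcount=5 -> skip
r=56=111000 popcount=3 -> skip
r=57=111001 popcount=4 -> skip
r=58=111010 popcount=4 -> skip
r=59=111011 popcount=5 -> skip
r=60=111100 popcount=4 -> skip
r=61=111101 popcount=5 -> skip
r=62=111110 popcount=5 -> skip
r=63=111111 popcount=6 -> skip
r=64=1000000 popcount=1 -> skip
r=65=1000001 popcount=2 -> skip
r=66=1000010 popcount=2 -> skip
r=67=1000011 popcount=3 -> skip
r=68=1000100 popcount=2 -> skip
r=69=1000101 popcount=3 -> skip
r=70=1000110 popcount=3 -> skip
r=71=1000111 popcount=4 -> skip
r=72=1001000 popcount=2 -> skip
Kept rows: none

Answer: none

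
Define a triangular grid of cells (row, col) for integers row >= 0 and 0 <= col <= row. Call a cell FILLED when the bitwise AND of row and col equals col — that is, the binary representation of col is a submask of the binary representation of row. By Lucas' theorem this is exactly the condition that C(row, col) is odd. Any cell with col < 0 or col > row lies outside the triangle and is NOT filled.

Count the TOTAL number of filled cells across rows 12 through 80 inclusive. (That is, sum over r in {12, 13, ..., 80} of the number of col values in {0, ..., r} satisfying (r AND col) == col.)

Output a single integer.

Answer: 850

Derivation:
r12=1100 pc2: +4 =4
r13=1101 pc3: +8 =12
r14=1110 pc3: +8 =20
r15=1111 pc4: +16 =36
r16=10000 pc1: +2 =38
r17=10001 pc2: +4 =42
r18=10010 pc2: +4 =46
r19=10011 pc3: +8 =54
r20=10100 pc2: +4 =58
r21=10101 pc3: +8 =66
r22=10110 pc3: +8 =74
r23=10111 pc4: +16 =90
r24=11000 pc2: +4 =94
r25=11001 pc3: +8 =102
r26=11010 pc3: +8 =110
r27=11011 pc4: +16 =126
r28=11100 pc3: +8 =134
r29=11101 pc4: +16 =150
r30=11110 pc4: +16 =166
r31=11111 pc5: +32 =198
r32=100000 pc1: +2 =200
r33=100001 pc2: +4 =204
r34=100010 pc2: +4 =208
r35=100011 pc3: +8 =216
r36=100100 pc2: +4 =220
r37=100101 pc3: +8 =228
r38=100110 pc3: +8 =236
r39=100111 pc4: +16 =252
r40=101000 pc2: +4 =256
r41=101001 pc3: +8 =264
r42=101010 pc3: +8 =272
r43=101011 pc4: +16 =288
r44=101100 pc3: +8 =296
r45=101101 pc4: +16 =312
r46=101110 pc4: +16 =328
r47=101111 pc5: +32 =360
r48=110000 pc2: +4 =364
r49=110001 pc3: +8 =372
r50=110010 pc3: +8 =380
r51=110011 pc4: +16 =396
r52=110100 pc3: +8 =404
r53=110101 pc4: +16 =420
r54=110110 pc4: +16 =436
r55=110111 pc5: +32 =468
r56=111000 pc3: +8 =476
r57=111001 pc4: +16 =492
r58=111010 pc4: +16 =508
r59=111011 pc5: +32 =540
r60=111100 pc4: +16 =556
r61=111101 pc5: +32 =588
r62=111110 pc5: +32 =620
r63=111111 pc6: +64 =684
r64=1000000 pc1: +2 =686
r65=1000001 pc2: +4 =690
r66=1000010 pc2: +4 =694
r67=1000011 pc3: +8 =702
r68=1000100 pc2: +4 =706
r69=1000101 pc3: +8 =714
r70=1000110 pc3: +8 =722
r71=1000111 pc4: +16 =738
r72=1001000 pc2: +4 =742
r73=1001001 pc3: +8 =750
r74=1001010 pc3: +8 =758
r75=1001011 pc4: +16 =774
r76=1001100 pc3: +8 =782
r77=1001101 pc4: +16 =798
r78=1001110 pc4: +16 =814
r79=1001111 pc5: +32 =846
r80=1010000 pc2: +4 =850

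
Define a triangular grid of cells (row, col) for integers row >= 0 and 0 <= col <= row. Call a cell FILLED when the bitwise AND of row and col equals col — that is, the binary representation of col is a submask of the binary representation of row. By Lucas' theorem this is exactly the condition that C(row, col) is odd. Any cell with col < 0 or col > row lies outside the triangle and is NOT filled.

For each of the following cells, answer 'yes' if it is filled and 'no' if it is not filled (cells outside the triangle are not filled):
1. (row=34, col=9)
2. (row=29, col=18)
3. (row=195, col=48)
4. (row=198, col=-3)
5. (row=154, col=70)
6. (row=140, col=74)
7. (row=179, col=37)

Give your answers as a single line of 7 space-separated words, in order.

Answer: no no no no no no no

Derivation:
(34,9): row=0b100010, col=0b1001, row AND col = 0b0 = 0; 0 != 9 -> empty
(29,18): row=0b11101, col=0b10010, row AND col = 0b10000 = 16; 16 != 18 -> empty
(195,48): row=0b11000011, col=0b110000, row AND col = 0b0 = 0; 0 != 48 -> empty
(198,-3): col outside [0, 198] -> not filled
(154,70): row=0b10011010, col=0b1000110, row AND col = 0b10 = 2; 2 != 70 -> empty
(140,74): row=0b10001100, col=0b1001010, row AND col = 0b1000 = 8; 8 != 74 -> empty
(179,37): row=0b10110011, col=0b100101, row AND col = 0b100001 = 33; 33 != 37 -> empty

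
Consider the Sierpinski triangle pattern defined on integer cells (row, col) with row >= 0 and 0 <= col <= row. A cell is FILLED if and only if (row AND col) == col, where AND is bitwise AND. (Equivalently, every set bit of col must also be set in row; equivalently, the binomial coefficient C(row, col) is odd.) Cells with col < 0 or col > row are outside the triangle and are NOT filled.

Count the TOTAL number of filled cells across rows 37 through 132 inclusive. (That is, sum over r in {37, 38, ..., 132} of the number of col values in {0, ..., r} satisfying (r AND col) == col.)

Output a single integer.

Answer: 1944

Derivation:
r37=100101 pc3: +8 =8
r38=100110 pc3: +8 =16
r39=100111 pc4: +16 =32
r40=101000 pc2: +4 =36
r41=101001 pc3: +8 =44
r42=101010 pc3: +8 =52
r43=101011 pc4: +16 =68
r44=101100 pc3: +8 =76
r45=101101 pc4: +16 =92
r46=101110 pc4: +16 =108
r47=101111 pc5: +32 =140
r48=110000 pc2: +4 =144
r49=110001 pc3: +8 =152
r50=110010 pc3: +8 =160
r51=110011 pc4: +16 =176
r52=110100 pc3: +8 =184
r53=110101 pc4: +16 =200
r54=110110 pc4: +16 =216
r55=110111 pc5: +32 =248
r56=111000 pc3: +8 =256
r57=111001 pc4: +16 =272
r58=111010 pc4: +16 =288
r59=111011 pc5: +32 =320
r60=111100 pc4: +16 =336
r61=111101 pc5: +32 =368
r62=111110 pc5: +32 =400
r63=111111 pc6: +64 =464
r64=1000000 pc1: +2 =466
r65=1000001 pc2: +4 =470
r66=1000010 pc2: +4 =474
r67=1000011 pc3: +8 =482
r68=1000100 pc2: +4 =486
r69=1000101 pc3: +8 =494
r70=1000110 pc3: +8 =502
r71=1000111 pc4: +16 =518
r72=1001000 pc2: +4 =522
r73=1001001 pc3: +8 =530
r74=1001010 pc3: +8 =538
r75=1001011 pc4: +16 =554
r76=1001100 pc3: +8 =562
r77=1001101 pc4: +16 =578
r78=1001110 pc4: +16 =594
r79=1001111 pc5: +32 =626
r80=1010000 pc2: +4 =630
r81=1010001 pc3: +8 =638
r82=1010010 pc3: +8 =646
r83=1010011 pc4: +16 =662
r84=1010100 pc3: +8 =670
r85=1010101 pc4: +16 =686
r86=1010110 pc4: +16 =702
r87=1010111 pc5: +32 =734
r88=1011000 pc3: +8 =742
r89=1011001 pc4: +16 =758
r90=1011010 pc4: +16 =774
r91=1011011 pc5: +32 =806
r92=1011100 pc4: +16 =822
r93=1011101 pc5: +32 =854
r94=1011110 pc5: +32 =886
r95=1011111 pc6: +64 =950
r96=1100000 pc2: +4 =954
r97=1100001 pc3: +8 =962
r98=1100010 pc3: +8 =970
r99=1100011 pc4: +16 =986
r100=1100100 pc3: +8 =994
r101=1100101 pc4: +16 =1010
r102=1100110 pc4: +16 =1026
r103=1100111 pc5: +32 =1058
r104=1101000 pc3: +8 =1066
r105=1101001 pc4: +16 =1082
r106=1101010 pc4: +16 =1098
r107=1101011 pc5: +32 =1130
r108=1101100 pc4: +16 =1146
r109=1101101 pc5: +32 =1178
r110=1101110 pc5: +32 =1210
r111=1101111 pc6: +64 =1274
r112=1110000 pc3: +8 =1282
r113=1110001 pc4: +16 =1298
r114=1110010 pc4: +16 =1314
r115=1110011 pc5: +32 =1346
r116=1110100 pc4: +16 =1362
r117=1110101 pc5: +32 =1394
r118=1110110 pc5: +32 =1426
r119=1110111 pc6: +64 =1490
r120=1111000 pc4: +16 =1506
r121=1111001 pc5: +32 =1538
r122=1111010 pc5: +32 =1570
r123=1111011 pc6: +64 =1634
r124=1111100 pc5: +32 =1666
r125=1111101 pc6: +64 =1730
r126=1111110 pc6: +64 =1794
r127=1111111 pc7: +128 =1922
r128=10000000 pc1: +2 =1924
r129=10000001 pc2: +4 =1928
r130=10000010 pc2: +4 =1932
r131=10000011 pc3: +8 =1940
r132=10000100 pc2: +4 =1944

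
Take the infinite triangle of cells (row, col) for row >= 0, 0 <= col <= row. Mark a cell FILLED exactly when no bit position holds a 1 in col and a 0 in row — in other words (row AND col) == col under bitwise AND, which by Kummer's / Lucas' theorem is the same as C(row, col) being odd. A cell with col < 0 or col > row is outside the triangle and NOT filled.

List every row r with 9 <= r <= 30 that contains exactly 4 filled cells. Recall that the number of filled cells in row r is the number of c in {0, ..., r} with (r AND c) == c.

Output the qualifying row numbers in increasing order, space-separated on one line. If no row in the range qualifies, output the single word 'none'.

Row r has 2^popcount(r) filled cells, so we need popcount(r) = log2(4) = 2.
Scan r = 9..30 and keep those with exactly 2 one-bits:
r=9=1001 popcount=2 -> KEEP
r=10=1010 popcount=2 -> KEEP
r=11=1011 popcount=3 -> skip
r=12=1100 popcount=2 -> KEEP
r=13=1101 popcount=3 -> skip
r=14=1110 popcount=3 -> skip
r=15=1111 popcount=4 -> skip
r=16=10000 popcount=1 -> skip
r=17=10001 popcount=2 -> KEEP
r=18=10010 popcount=2 -> KEEP
r=19=10011 popcount=3 -> skip
r=20=10100 popcount=2 -> KEEP
r=21=10101 popcount=3 -> skip
r=22=10110 popcount=3 -> skip
r=23=10111 popcount=4 -> skip
r=24=11000 popcount=2 -> KEEP
r=25=11001 popcount=3 -> skip
r=26=11010 popcount=3 -> skip
r=27=11011 popcount=4 -> skip
r=28=11100 popcount=3 -> skip
r=29=11101 popcount=4 -> skip
r=30=11110 popcount=4 -> skip
Kept rows: 9 10 12 17 18 20 24

Answer: 9 10 12 17 18 20 24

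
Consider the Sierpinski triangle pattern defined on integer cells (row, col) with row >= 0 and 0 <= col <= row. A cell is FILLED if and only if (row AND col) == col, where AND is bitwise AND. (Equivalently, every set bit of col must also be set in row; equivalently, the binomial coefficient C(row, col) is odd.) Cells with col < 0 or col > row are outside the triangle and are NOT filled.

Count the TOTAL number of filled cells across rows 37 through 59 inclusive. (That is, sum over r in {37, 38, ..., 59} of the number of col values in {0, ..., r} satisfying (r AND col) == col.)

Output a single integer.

r37=100101 pc3: +8 =8
r38=100110 pc3: +8 =16
r39=100111 pc4: +16 =32
r40=101000 pc2: +4 =36
r41=101001 pc3: +8 =44
r42=101010 pc3: +8 =52
r43=101011 pc4: +16 =68
r44=101100 pc3: +8 =76
r45=101101 pc4: +16 =92
r46=101110 pc4: +16 =108
r47=101111 pc5: +32 =140
r48=110000 pc2: +4 =144
r49=110001 pc3: +8 =152
r50=110010 pc3: +8 =160
r51=110011 pc4: +16 =176
r52=110100 pc3: +8 =184
r53=110101 pc4: +16 =200
r54=110110 pc4: +16 =216
r55=110111 pc5: +32 =248
r56=111000 pc3: +8 =256
r57=111001 pc4: +16 =272
r58=111010 pc4: +16 =288
r59=111011 pc5: +32 =320

Answer: 320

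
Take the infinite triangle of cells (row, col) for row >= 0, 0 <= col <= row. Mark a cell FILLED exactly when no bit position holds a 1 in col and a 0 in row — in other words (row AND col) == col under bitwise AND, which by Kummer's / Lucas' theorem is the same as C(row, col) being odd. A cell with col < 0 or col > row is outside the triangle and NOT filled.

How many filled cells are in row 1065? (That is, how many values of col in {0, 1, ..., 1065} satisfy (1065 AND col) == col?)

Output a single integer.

1065 in binary = 10000101001
popcount(1065) = number of 1-bits in 10000101001 = 4
A col c satisfies (1065 AND c) == c iff every set bit of c is also set in 1065; each of the 4 set bits of 1065 can independently be on or off in c.
count = 2^4 = 16

Answer: 16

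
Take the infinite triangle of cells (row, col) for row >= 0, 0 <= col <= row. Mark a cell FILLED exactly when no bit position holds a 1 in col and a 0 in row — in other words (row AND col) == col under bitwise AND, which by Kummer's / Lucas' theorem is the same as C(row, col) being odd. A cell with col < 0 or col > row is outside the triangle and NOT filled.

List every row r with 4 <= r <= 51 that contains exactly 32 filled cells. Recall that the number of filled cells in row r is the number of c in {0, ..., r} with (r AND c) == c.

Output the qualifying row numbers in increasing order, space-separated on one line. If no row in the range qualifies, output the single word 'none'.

Answer: 31 47

Derivation:
Row r has 2^popcount(r) filled cells, so we need popcount(r) = log2(32) = 5.
Scan r = 4..51 and keep those with exactly 5 one-bits:
r=4=100 popcount=1 -> skip
r=5=101 popcount=2 -> skip
r=6=110 popcount=2 -> skip
r=7=111 popcount=3 -> skip
r=8=1000 popcount=1 -> skip
r=9=1001 popcount=2 -> skip
r=10=1010 popcount=2 -> skip
r=11=1011 popcount=3 -> skip
r=12=1100 popcount=2 -> skip
r=13=1101 popcount=3 -> skip
r=14=1110 popcount=3 -> skip
r=15=1111 popcount=4 -> skip
r=16=10000 popcount=1 -> skip
r=17=10001 popcount=2 -> skip
r=18=10010 popcount=2 -> skip
r=19=10011 popcount=3 -> skip
r=20=10100 popcount=2 -> skip
r=21=10101 popcount=3 -> skip
r=22=10110 popcount=3 -> skip
r=23=10111 popcount=4 -> skip
r=24=11000 popcount=2 -> skip
r=25=11001 popcount=3 -> skip
r=26=11010 popcount=3 -> skip
r=27=11011 popcount=4 -> skip
r=28=11100 popcount=3 -> skip
r=29=11101 popcount=4 -> skip
r=30=11110 popcount=4 -> skip
r=31=11111 popcount=5 -> KEEP
r=32=100000 popcount=1 -> skip
r=33=100001 popcount=2 -> skip
r=34=100010 popcount=2 -> skip
r=35=100011 popcount=3 -> skip
r=36=100100 popcount=2 -> skip
r=37=100101 popcount=3 -> skip
r=38=100110 popcount=3 -> skip
r=39=100111 popcount=4 -> skip
r=40=101000 popcount=2 -> skip
r=41=101001 popcount=3 -> skip
r=42=101010 popcount=3 -> skip
r=43=101011 popcount=4 -> skip
r=44=101100 popcount=3 -> skip
r=45=101101 popcount=4 -> skip
r=46=101110 popcount=4 -> skip
r=47=101111 popcount=5 -> KEEP
r=48=110000 popcount=2 -> skip
r=49=110001 popcount=3 -> skip
r=50=110010 popcount=3 -> skip
r=51=110011 popcount=4 -> skip
Kept rows: 31 47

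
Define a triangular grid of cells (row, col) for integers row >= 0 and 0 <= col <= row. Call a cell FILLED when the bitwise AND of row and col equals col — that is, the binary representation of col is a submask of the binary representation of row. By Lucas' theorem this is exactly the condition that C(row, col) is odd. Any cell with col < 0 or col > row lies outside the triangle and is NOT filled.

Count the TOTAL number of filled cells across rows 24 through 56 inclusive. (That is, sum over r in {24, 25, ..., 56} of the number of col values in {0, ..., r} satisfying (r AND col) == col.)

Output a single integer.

r24=11000 pc2: +4 =4
r25=11001 pc3: +8 =12
r26=11010 pc3: +8 =20
r27=11011 pc4: +16 =36
r28=11100 pc3: +8 =44
r29=11101 pc4: +16 =60
r30=11110 pc4: +16 =76
r31=11111 pc5: +32 =108
r32=100000 pc1: +2 =110
r33=100001 pc2: +4 =114
r34=100010 pc2: +4 =118
r35=100011 pc3: +8 =126
r36=100100 pc2: +4 =130
r37=100101 pc3: +8 =138
r38=100110 pc3: +8 =146
r39=100111 pc4: +16 =162
r40=101000 pc2: +4 =166
r41=101001 pc3: +8 =174
r42=101010 pc3: +8 =182
r43=101011 pc4: +16 =198
r44=101100 pc3: +8 =206
r45=101101 pc4: +16 =222
r46=101110 pc4: +16 =238
r47=101111 pc5: +32 =270
r48=110000 pc2: +4 =274
r49=110001 pc3: +8 =282
r50=110010 pc3: +8 =290
r51=110011 pc4: +16 =306
r52=110100 pc3: +8 =314
r53=110101 pc4: +16 =330
r54=110110 pc4: +16 =346
r55=110111 pc5: +32 =378
r56=111000 pc3: +8 =386

Answer: 386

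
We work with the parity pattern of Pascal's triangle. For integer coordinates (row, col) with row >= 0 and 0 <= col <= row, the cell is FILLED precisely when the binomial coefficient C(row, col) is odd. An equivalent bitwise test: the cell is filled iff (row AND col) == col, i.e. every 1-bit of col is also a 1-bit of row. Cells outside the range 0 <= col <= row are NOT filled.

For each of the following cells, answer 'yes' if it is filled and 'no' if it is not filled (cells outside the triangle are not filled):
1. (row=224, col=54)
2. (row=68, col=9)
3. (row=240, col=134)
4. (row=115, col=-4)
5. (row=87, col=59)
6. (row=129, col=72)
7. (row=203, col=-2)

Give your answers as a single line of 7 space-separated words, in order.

(224,54): row=0b11100000, col=0b110110, row AND col = 0b100000 = 32; 32 != 54 -> empty
(68,9): row=0b1000100, col=0b1001, row AND col = 0b0 = 0; 0 != 9 -> empty
(240,134): row=0b11110000, col=0b10000110, row AND col = 0b10000000 = 128; 128 != 134 -> empty
(115,-4): col outside [0, 115] -> not filled
(87,59): row=0b1010111, col=0b111011, row AND col = 0b10011 = 19; 19 != 59 -> empty
(129,72): row=0b10000001, col=0b1001000, row AND col = 0b0 = 0; 0 != 72 -> empty
(203,-2): col outside [0, 203] -> not filled

Answer: no no no no no no no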